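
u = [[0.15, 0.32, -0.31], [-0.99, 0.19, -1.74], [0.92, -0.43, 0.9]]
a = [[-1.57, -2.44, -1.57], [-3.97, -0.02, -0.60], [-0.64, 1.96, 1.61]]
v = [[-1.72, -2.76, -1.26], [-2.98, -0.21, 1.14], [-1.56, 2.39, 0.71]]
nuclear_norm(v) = 8.66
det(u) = -0.39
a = v + u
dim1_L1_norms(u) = [0.78, 2.92, 2.25]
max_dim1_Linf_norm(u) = 1.74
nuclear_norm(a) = 8.50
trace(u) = 1.24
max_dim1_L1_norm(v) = 5.74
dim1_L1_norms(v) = [5.74, 4.33, 4.66]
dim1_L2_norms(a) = [3.3, 4.02, 2.62]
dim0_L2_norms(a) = [4.32, 3.13, 2.33]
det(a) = -6.09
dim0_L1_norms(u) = [2.06, 0.94, 2.95]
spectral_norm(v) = 3.98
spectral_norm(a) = 4.65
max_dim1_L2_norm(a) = 4.02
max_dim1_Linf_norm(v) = 2.98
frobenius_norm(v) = 5.57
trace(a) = 0.02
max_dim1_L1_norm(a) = 5.58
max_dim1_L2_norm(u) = 2.01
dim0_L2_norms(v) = [3.78, 3.66, 1.84]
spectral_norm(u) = 2.40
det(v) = 13.40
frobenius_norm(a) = 5.82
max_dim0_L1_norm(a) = 6.18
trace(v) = -1.22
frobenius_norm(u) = 2.47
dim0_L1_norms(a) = [6.18, 4.42, 3.78]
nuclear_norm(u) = 3.21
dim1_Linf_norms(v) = [2.76, 2.98, 2.39]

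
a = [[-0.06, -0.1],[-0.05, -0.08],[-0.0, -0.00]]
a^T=[[-0.06, -0.05, -0.0], [-0.1, -0.08, -0.00]]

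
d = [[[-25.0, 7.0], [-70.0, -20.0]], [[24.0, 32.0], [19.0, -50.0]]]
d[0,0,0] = -25.0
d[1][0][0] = 24.0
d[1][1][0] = 19.0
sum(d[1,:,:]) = 25.0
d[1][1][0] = 19.0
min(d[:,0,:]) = -25.0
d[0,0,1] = 7.0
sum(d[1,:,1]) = -18.0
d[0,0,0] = -25.0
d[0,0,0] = -25.0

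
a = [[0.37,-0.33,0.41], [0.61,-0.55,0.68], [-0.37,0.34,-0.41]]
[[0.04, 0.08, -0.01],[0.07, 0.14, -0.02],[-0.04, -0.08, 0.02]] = a @ [[0.21, 0.16, 0.06],[-0.06, -0.02, 0.05],[-0.14, 0.04, -0.05]]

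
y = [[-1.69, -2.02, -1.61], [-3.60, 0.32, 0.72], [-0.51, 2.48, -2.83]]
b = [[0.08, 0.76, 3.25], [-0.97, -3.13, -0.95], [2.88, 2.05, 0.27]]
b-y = [[1.77,2.78,4.86], [2.63,-3.45,-1.67], [3.39,-0.43,3.10]]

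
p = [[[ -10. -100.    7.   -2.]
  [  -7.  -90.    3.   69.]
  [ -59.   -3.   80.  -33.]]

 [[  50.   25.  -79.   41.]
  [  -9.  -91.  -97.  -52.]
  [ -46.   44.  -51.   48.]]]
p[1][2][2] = -51.0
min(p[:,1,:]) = -97.0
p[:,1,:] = [[-7.0, -90.0, 3.0, 69.0], [-9.0, -91.0, -97.0, -52.0]]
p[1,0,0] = 50.0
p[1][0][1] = 25.0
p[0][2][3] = -33.0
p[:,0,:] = [[-10.0, -100.0, 7.0, -2.0], [50.0, 25.0, -79.0, 41.0]]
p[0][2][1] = -3.0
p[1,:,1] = [25.0, -91.0, 44.0]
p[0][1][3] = 69.0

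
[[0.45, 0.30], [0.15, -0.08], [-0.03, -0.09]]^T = [[0.45, 0.15, -0.03], [0.3, -0.08, -0.09]]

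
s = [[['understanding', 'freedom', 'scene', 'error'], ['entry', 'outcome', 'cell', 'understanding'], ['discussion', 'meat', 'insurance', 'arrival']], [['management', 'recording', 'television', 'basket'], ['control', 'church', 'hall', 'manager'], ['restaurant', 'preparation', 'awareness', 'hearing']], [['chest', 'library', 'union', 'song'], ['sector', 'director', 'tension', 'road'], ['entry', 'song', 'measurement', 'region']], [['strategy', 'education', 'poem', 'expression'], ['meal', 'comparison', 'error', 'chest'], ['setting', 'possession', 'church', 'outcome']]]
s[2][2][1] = 'song'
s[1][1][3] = 'manager'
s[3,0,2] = 'poem'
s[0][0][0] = 'understanding'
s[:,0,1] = ['freedom', 'recording', 'library', 'education']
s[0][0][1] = 'freedom'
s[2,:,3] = ['song', 'road', 'region']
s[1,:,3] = ['basket', 'manager', 'hearing']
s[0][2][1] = 'meat'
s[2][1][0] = 'sector'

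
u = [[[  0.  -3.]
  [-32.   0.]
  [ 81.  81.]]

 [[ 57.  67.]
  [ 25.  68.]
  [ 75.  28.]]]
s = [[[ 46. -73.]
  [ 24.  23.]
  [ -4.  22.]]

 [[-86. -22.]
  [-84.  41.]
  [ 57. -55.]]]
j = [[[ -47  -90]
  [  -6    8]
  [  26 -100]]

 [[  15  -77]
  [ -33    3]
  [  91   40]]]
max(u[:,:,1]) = 81.0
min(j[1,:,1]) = -77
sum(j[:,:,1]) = -216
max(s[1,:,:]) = 57.0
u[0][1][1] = 0.0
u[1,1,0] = 25.0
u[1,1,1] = 68.0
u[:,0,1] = [-3.0, 67.0]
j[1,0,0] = 15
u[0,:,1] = [-3.0, 0.0, 81.0]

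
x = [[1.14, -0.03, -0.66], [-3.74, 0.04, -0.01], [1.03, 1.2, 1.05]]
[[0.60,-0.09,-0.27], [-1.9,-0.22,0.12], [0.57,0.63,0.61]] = x @ [[0.51, 0.06, -0.03], [0.06, 0.27, 0.23], [-0.03, 0.23, 0.35]]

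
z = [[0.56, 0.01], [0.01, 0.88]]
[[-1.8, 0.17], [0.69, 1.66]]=z@ [[-3.23, 0.27], [0.82, 1.88]]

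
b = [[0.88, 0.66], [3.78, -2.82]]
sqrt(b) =[[1.06+0.22j, (0.16-0.25j)], [0.94-1.43j, 0.14+1.62j]]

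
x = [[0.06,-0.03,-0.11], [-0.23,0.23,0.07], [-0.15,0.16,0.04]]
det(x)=0.000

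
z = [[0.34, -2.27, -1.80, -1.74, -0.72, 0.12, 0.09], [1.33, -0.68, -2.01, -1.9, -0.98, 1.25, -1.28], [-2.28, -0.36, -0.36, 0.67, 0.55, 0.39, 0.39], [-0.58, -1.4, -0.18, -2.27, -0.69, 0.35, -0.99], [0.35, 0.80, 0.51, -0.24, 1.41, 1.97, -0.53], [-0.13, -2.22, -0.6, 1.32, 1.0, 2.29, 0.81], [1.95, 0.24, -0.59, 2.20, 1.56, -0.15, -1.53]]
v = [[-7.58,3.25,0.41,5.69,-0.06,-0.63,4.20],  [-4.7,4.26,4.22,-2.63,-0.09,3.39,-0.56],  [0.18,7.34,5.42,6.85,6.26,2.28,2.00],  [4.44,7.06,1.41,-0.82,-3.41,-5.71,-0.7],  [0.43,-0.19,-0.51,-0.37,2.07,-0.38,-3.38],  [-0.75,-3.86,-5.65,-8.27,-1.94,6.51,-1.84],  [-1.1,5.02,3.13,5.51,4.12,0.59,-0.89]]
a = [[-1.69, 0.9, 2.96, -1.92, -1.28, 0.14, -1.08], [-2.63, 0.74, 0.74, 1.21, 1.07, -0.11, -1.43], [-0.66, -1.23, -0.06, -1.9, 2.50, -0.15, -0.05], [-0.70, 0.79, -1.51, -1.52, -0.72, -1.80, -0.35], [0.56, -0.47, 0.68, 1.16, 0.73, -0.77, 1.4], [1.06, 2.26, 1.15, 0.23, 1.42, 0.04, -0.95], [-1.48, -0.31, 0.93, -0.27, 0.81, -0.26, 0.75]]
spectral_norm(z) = 5.55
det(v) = 218524.86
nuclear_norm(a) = 20.72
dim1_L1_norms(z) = [7.08, 9.43, 5.0, 6.46, 5.81, 8.37, 8.22]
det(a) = -604.89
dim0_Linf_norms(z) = [2.28, 2.27, 2.01, 2.27, 1.56, 2.29, 1.53]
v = a @ z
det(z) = -363.17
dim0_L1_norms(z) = [6.96, 7.97, 6.05, 10.34, 6.91, 6.52, 5.62]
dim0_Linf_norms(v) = [7.58, 7.34, 5.65, 8.27, 6.26, 6.51, 4.2]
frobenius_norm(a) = 8.57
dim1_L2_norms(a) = [4.35, 3.56, 3.44, 3.1, 2.33, 3.24, 2.12]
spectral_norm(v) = 20.46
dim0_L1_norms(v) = [19.18, 30.98, 20.75, 30.14, 17.95, 19.49, 13.57]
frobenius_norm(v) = 27.52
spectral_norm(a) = 4.99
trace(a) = -1.01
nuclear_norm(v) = 58.97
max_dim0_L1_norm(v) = 30.98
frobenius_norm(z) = 8.76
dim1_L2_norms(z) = [3.48, 3.75, 2.55, 3.01, 2.69, 3.73, 3.72]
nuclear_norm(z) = 20.08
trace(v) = 8.97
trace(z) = -0.80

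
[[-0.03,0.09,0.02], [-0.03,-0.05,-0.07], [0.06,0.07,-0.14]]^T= [[-0.03, -0.03, 0.06], [0.09, -0.05, 0.07], [0.02, -0.07, -0.14]]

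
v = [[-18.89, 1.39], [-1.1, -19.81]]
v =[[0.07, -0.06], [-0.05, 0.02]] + [[-18.96, 1.45], [-1.05, -19.83]]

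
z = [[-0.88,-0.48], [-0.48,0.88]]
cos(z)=[[0.54, -0.00], [-0.0, 0.54]]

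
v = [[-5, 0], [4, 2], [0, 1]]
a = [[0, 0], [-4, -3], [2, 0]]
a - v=[[5, 0], [-8, -5], [2, -1]]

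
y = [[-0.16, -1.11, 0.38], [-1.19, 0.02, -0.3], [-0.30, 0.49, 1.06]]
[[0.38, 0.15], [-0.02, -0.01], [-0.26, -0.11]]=y@[[0.03,0.01],[-0.37,-0.15],[-0.07,-0.03]]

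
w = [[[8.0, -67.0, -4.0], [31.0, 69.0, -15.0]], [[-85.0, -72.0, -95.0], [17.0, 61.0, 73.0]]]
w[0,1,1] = 69.0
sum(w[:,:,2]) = -41.0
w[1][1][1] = 61.0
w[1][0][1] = -72.0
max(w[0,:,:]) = 69.0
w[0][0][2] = -4.0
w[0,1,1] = 69.0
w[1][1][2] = 73.0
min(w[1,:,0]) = -85.0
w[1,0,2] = -95.0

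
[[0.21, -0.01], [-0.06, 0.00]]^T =[[0.21, -0.06], [-0.01, 0.00]]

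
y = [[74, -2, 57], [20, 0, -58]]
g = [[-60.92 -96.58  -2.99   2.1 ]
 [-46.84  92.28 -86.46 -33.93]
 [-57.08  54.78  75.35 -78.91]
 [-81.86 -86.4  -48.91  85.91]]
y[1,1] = 0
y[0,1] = -2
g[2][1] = 54.78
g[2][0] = -57.08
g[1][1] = 92.28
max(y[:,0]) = 74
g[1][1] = 92.28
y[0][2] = 57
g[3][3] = 85.91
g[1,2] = -86.46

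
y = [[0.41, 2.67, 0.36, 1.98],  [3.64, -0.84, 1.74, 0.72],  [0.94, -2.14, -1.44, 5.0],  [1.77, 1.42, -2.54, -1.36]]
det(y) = -268.732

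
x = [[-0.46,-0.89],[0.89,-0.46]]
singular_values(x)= [1.0, 1.0]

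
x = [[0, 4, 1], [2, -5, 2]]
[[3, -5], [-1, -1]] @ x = [[-10, 37, -7], [-2, 1, -3]]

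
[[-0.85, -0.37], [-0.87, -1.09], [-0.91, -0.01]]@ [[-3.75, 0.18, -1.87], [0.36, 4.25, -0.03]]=[[3.05, -1.73, 1.6],[2.87, -4.79, 1.66],[3.41, -0.21, 1.70]]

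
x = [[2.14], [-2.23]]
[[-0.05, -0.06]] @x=[[0.03]]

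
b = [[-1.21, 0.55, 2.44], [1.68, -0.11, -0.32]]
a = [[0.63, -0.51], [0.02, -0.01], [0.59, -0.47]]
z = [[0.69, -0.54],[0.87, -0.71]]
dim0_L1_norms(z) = [1.56, 1.25]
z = b @ a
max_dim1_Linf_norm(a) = 0.63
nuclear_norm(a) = 1.11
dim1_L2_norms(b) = [2.78, 1.71]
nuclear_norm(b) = 4.27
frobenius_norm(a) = 1.11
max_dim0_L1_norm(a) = 1.24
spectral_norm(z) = 1.42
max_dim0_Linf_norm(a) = 0.63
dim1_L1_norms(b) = [4.2, 2.11]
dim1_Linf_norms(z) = [0.69, 0.87]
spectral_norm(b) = 3.01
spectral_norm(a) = 1.11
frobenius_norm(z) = 1.42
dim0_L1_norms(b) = [2.89, 0.66, 2.76]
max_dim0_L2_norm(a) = 0.86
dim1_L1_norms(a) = [1.14, 0.03, 1.06]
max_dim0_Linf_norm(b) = 2.44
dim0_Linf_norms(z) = [0.87, 0.71]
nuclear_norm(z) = 1.44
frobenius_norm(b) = 3.26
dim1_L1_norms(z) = [1.23, 1.58]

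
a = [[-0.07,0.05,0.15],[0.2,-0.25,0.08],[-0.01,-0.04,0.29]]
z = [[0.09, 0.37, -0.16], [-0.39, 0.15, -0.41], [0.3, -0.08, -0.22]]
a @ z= [[0.02,-0.03,-0.04], [0.14,0.03,0.05], [0.1,-0.03,-0.05]]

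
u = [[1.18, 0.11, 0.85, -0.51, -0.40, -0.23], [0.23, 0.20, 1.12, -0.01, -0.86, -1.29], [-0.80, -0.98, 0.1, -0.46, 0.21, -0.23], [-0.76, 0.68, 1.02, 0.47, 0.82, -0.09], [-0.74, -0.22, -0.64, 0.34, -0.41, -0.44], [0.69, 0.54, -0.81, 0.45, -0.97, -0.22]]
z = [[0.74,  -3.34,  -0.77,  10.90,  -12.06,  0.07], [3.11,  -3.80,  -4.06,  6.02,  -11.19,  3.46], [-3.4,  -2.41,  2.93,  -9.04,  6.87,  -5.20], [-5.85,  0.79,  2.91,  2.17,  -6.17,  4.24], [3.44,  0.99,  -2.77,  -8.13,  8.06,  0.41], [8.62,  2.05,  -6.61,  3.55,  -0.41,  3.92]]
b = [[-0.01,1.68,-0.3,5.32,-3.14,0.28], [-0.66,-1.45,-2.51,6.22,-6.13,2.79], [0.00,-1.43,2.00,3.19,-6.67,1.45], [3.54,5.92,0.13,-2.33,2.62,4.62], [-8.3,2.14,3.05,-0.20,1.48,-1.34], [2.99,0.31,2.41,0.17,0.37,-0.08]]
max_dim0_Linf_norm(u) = 1.29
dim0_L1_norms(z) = [25.16, 13.38, 20.05, 39.81, 44.76, 17.3]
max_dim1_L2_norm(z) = 16.63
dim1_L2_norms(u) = [1.61, 1.94, 1.39, 1.73, 1.22, 1.62]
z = u @ b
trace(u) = 1.32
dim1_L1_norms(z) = [27.88, 31.64, 29.85, 22.13, 23.8, 25.16]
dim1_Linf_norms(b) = [5.32, 6.22, 6.67, 5.92, 8.3, 2.99]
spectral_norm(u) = 2.40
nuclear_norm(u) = 7.71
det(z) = 8.41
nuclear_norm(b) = 40.18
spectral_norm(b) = 13.72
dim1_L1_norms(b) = [10.73, 19.76, 14.74, 19.16, 16.51, 6.33]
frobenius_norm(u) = 3.92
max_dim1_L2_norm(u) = 1.94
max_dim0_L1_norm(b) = 20.41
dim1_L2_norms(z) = [16.63, 14.63, 13.49, 10.2, 12.32, 12.26]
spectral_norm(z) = 27.59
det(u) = -0.00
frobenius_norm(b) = 19.49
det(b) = -15666.45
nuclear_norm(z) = 55.78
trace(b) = -0.39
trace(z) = 14.02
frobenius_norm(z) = 32.84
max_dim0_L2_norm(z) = 20.52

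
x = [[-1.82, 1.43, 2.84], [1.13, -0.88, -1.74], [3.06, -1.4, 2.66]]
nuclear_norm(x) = 8.59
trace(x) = -0.04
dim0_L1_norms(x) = [6.01, 3.71, 7.24]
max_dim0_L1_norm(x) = 7.24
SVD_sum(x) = [[-2.46, 1.64, 1.71], [1.52, -1.01, -1.05], [1.12, -0.75, -0.77]] + [[0.64, -0.22, 1.13], [-0.39, 0.13, -0.69], [1.94, -0.65, 3.43]] + [[0.0,0.00,-0.00], [0.0,0.0,-0.0], [-0.00,-0.0,0.00]]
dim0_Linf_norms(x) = [3.06, 1.43, 2.84]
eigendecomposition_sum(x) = [[0.68, -0.2, 1.42],[-0.41, 0.12, -0.86],[1.65, -0.48, 3.46]] + [[-2.5, 1.63, 1.42], [1.54, -1.0, -0.88], [1.41, -0.92, -0.8]] + [[0.00, 0.00, -0.00],  [0.0, 0.00, -0.00],  [-0.00, -0.00, 0.00]]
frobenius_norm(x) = 6.07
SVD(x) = [[-0.79, 0.31, 0.52], [0.49, -0.19, 0.85], [0.36, 0.93, -0.00]] @ diag([4.3034448491216475, 4.28734772284017, 0.0034545659024218553]) @ [[0.72, -0.48, -0.50], [0.49, -0.16, 0.86], [0.49, 0.86, -0.12]]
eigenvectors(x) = [[-0.37, -0.77, -0.49],  [0.22, 0.47, -0.86],  [-0.9, 0.43, 0.12]]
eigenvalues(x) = [4.26, -4.3, 0.0]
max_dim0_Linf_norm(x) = 3.06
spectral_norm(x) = 4.30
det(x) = -0.06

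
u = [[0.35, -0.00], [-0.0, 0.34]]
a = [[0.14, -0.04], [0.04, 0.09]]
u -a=[[0.21,0.04], [-0.04,0.25]]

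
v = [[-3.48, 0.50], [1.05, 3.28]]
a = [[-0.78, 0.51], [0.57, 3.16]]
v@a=[[3.00,  -0.19], [1.05,  10.9]]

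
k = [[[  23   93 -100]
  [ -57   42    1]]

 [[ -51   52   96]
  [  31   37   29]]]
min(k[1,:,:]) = -51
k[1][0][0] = -51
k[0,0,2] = -100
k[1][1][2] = 29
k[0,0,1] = 93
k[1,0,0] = -51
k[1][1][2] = 29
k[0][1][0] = -57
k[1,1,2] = 29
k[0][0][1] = 93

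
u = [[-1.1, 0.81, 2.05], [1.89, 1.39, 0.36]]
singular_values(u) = [2.48, 2.35]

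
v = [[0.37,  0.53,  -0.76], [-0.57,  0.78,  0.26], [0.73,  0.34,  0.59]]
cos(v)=[[1.36, -0.20, 0.33], [0.26, 0.83, -0.37], [-0.29, -0.41, 1.07]]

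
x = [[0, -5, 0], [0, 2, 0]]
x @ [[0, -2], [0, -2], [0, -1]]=[[0, 10], [0, -4]]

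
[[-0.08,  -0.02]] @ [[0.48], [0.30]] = [[-0.04]]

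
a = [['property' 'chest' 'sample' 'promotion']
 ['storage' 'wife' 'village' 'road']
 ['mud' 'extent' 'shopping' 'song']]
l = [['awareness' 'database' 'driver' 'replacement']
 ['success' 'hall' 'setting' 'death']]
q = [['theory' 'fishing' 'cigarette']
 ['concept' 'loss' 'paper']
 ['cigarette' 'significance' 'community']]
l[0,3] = 'replacement'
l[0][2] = 'driver'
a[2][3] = 'song'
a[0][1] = 'chest'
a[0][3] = 'promotion'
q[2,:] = ['cigarette', 'significance', 'community']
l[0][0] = 'awareness'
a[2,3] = 'song'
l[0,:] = ['awareness', 'database', 'driver', 'replacement']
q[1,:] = ['concept', 'loss', 'paper']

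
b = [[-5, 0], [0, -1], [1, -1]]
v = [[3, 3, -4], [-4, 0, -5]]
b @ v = [[-15, -15, 20], [4, 0, 5], [7, 3, 1]]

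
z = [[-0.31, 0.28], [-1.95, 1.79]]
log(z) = [[(-6.24+3.78j), 1.03-0.59j], [(-7.21+4.11j), 1.52-0.64j]]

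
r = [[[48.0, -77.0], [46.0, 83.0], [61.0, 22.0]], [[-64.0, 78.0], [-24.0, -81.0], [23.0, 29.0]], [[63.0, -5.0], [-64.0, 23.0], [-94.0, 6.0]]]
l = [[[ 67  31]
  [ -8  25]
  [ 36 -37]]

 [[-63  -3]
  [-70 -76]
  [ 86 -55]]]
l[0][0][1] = 31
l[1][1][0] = -70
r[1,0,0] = -64.0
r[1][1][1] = -81.0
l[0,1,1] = 25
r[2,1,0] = -64.0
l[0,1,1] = 25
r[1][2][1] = 29.0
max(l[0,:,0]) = 67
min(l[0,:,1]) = -37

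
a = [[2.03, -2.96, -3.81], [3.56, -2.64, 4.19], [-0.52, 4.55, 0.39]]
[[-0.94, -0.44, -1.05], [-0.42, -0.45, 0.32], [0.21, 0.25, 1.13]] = a @ [[-0.24, -0.12, 0.11], [0.01, 0.04, 0.25], [0.11, 0.02, 0.14]]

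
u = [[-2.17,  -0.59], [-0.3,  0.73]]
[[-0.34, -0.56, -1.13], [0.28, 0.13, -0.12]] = u @ [[0.05, 0.19, 0.51], [0.4, 0.25, 0.04]]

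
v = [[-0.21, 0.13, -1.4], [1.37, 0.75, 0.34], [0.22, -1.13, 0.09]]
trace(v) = 0.63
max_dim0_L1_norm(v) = 2.01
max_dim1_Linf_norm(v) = 1.4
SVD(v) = [[-0.50, -0.73, 0.46], [0.85, -0.32, 0.42], [-0.16, 0.6, 0.78]] @ diag([1.7454528146115036, 1.4121773985607362, 0.9319600136052041]) @ [[0.71, 0.43, 0.56], [-0.11, -0.72, 0.69], [0.70, -0.55, -0.46]]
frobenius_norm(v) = 2.43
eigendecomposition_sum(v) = [[-0.30+0.38j, -0.20-0.31j, (-0.56-0.06j)],[0.40-0.13j, (-0.01+0.31j), (0.37+0.31j)],[0.32+0.30j, -0.29+0.15j, (-0.1+0.5j)]] + [[-0.30-0.38j, -0.20+0.31j, (-0.56+0.06j)], [(0.4+0.13j), -0.01-0.31j, (0.37-0.31j)], [(0.32-0.3j), -0.29-0.15j, (-0.1-0.5j)]] + [[0.40-0.00j, 0.52-0.00j, -0.28-0.00j], [(0.58-0j), (0.76-0j), (-0.4-0j)], [(-0.41+0j), (-0.55+0j), (0.29+0j)]]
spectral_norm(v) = 1.75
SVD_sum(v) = [[-0.62, -0.38, -0.49],[1.05, 0.64, 0.83],[-0.2, -0.12, -0.16]] + [[0.11, 0.74, -0.71], [0.05, 0.32, -0.31], [-0.09, -0.61, 0.58]] + [[0.3, -0.23, -0.2], [0.27, -0.21, -0.18], [0.51, -0.4, -0.34]]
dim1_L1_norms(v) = [1.74, 2.46, 1.44]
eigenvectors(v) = [[(-0.63+0j), -0.63-0.00j, (-0.49+0j)], [(0.45+0.3j), 0.45-0.30j, -0.71+0.00j], [-0.05+0.56j, -0.05-0.56j, 0.51+0.00j]]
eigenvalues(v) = [(-0.41+1.19j), (-0.41-1.19j), (1.45+0j)]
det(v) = 2.30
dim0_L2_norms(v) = [1.4, 1.36, 1.44]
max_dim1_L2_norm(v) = 1.6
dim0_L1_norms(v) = [1.8, 2.01, 1.83]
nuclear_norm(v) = 4.09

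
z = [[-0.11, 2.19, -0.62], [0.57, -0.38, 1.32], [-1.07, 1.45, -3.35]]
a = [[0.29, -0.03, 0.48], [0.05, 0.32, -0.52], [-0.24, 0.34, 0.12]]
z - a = [[-0.4,2.22,-1.1], [0.52,-0.70,1.84], [-0.83,1.11,-3.47]]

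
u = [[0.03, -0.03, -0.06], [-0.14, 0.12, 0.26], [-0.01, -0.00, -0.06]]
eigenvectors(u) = [[-0.24, 0.55, 0.15],  [0.97, 0.83, -0.77],  [0.01, -0.10, 0.62]]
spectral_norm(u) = 0.33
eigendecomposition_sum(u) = [[0.04, -0.03, -0.04], [-0.15, 0.12, 0.18], [-0.0, 0.0, 0.0]] + [[-0.00, -0.0, -0.0], [-0.00, -0.0, -0.0], [0.00, 0.00, 0.0]] + [[-0.00,-0.0,-0.02], [0.01,0.0,0.08], [-0.01,-0.00,-0.06]]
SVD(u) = [[-0.22,0.01,-0.97],[0.97,-0.14,-0.22],[-0.14,-0.99,0.02]] @ diag([0.33016370473006373, 0.041015960127176426, 0.003101466389494733]) @ [[-0.43, 0.37, 0.83], [0.72, -0.41, 0.56], [0.55, 0.83, -0.09]]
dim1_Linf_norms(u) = [0.06, 0.26, 0.06]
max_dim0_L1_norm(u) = 0.38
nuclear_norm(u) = 0.37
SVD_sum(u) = [[0.03, -0.03, -0.06], [-0.14, 0.12, 0.26], [0.02, -0.02, -0.04]] + [[0.00,-0.0,0.0], [-0.00,0.0,-0.0], [-0.03,0.02,-0.02]] + [[-0.0, -0.0, 0.0], [-0.00, -0.00, 0.00], [0.00, 0.0, -0.00]]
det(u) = 0.00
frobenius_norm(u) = 0.33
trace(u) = 0.09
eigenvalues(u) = [0.16, -0.0, -0.06]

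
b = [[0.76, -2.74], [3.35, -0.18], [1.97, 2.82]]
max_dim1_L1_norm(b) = 4.79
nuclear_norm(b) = 7.86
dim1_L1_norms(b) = [3.5, 3.53, 4.79]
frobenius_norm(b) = 5.58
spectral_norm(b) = 4.30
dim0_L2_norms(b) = [3.96, 3.94]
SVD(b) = [[0.32, 0.70], [-0.53, 0.69], [-0.79, -0.18]] @ diag([4.296306413232359, 3.5658310677342118]) @ [[-0.72,-0.7], [0.7,-0.72]]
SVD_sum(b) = [[-0.98, -0.95], [1.64, 1.59], [2.43, 2.35]] + [[1.74, -1.79],[1.71, -1.77],[-0.46, 0.47]]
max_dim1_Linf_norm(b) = 3.35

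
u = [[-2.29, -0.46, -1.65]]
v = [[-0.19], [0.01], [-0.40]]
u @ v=[[1.09]]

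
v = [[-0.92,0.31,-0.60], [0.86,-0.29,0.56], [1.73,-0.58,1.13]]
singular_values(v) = [2.65, 0.0, 0.0]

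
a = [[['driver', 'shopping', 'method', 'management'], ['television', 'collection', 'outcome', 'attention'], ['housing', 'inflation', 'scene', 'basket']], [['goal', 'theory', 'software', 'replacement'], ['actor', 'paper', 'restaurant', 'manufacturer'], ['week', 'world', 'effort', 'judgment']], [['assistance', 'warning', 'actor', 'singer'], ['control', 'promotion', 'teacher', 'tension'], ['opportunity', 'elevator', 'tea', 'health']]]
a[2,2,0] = 'opportunity'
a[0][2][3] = 'basket'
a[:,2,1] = ['inflation', 'world', 'elevator']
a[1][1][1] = 'paper'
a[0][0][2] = 'method'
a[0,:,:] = [['driver', 'shopping', 'method', 'management'], ['television', 'collection', 'outcome', 'attention'], ['housing', 'inflation', 'scene', 'basket']]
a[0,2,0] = 'housing'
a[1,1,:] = ['actor', 'paper', 'restaurant', 'manufacturer']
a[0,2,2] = 'scene'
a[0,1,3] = 'attention'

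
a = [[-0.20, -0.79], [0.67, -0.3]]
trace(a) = -0.50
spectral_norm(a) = 0.85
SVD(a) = [[0.87, 0.49], [0.49, -0.87]] @ diag([0.8497241657134836, 0.6935191721953505]) @ [[0.18,-0.98], [-0.98,-0.18]]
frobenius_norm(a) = 1.10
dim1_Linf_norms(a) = [0.79, 0.67]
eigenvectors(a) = [[(0.74+0j), (0.74-0j)], [(0.05-0.68j), (0.05+0.68j)]]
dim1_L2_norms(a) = [0.81, 0.73]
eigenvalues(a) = [(-0.25+0.73j), (-0.25-0.73j)]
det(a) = 0.59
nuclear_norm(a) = 1.54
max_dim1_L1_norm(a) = 0.99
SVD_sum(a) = [[0.13, -0.73], [0.08, -0.41]] + [[-0.33, -0.06],  [0.59, 0.11]]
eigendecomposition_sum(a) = [[-0.10+0.37j,-0.40-0.14j], [(0.34+0.12j),(-0.15+0.35j)]] + [[(-0.1-0.37j), (-0.4+0.14j)], [(0.34-0.12j), (-0.15-0.35j)]]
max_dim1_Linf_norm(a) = 0.79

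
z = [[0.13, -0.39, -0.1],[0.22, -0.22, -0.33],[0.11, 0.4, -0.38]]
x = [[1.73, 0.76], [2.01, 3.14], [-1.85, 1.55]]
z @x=[[-0.37, -1.28], [0.55, -1.04], [1.7, 0.75]]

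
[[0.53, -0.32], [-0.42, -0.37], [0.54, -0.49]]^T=[[0.53,-0.42,0.54], [-0.32,-0.37,-0.49]]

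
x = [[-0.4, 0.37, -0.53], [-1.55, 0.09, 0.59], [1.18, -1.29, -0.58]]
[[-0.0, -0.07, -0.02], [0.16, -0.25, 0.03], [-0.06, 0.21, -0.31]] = x@[[-0.09, 0.16, 0.05], [-0.05, -0.02, 0.22], [0.04, 0.00, 0.15]]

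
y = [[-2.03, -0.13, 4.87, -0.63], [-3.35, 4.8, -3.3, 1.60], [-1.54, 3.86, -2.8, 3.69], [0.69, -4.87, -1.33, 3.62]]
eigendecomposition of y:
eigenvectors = [[(0.13+0j), 0.17-0.40j, (0.17+0.4j), -0.93+0.00j],[(-0.25+0j), 0.48+0.07j, 0.48-0.07j, (-0.3+0j)],[(0.29+0j), 0.55+0.00j, (0.55-0j), 0.18+0.00j],[0.91+0.00j, 0.14+0.51j, 0.14-0.51j, -0.09+0.00j]]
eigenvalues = [(4.64+0j), (1.02+5.04j), (1.02-5.04j), (-3.08+0j)]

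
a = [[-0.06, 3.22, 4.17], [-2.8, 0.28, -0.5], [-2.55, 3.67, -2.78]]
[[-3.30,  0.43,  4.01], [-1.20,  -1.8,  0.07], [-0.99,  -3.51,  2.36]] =a @ [[0.49,0.55,0.01], [-0.33,-0.31,0.87], [-0.53,0.35,0.29]]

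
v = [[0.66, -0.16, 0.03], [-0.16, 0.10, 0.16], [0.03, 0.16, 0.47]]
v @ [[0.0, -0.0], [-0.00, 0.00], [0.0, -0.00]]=[[0.0, 0.0], [0.0, 0.00], [0.0, 0.00]]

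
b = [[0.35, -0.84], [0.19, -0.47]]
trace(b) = -0.12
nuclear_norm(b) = 1.05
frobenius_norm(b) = 1.04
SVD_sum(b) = [[0.35,-0.84], [0.19,-0.47]] + [[0.0, 0.0],[-0.0, -0.0]]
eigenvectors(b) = [[0.94, 0.86], [0.35, 0.51]]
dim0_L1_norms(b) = [0.54, 1.31]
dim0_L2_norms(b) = [0.4, 0.96]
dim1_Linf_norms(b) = [0.84, 0.47]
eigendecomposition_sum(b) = [[0.09, -0.15], [0.03, -0.06]] + [[0.26, -0.69], [0.16, -0.41]]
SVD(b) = [[-0.87, -0.49], [-0.49, 0.87]] @ diag([1.041670712152296, 0.004703981731305103]) @ [[-0.38, 0.92], [-0.92, -0.38]]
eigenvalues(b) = [0.03, -0.15]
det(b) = -0.00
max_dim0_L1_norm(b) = 1.31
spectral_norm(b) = 1.04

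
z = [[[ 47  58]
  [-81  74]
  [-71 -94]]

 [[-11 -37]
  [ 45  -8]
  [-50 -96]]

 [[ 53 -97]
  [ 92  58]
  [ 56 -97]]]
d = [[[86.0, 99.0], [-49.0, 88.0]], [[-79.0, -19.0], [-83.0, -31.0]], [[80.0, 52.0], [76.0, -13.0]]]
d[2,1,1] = -13.0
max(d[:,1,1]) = 88.0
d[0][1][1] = 88.0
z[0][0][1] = 58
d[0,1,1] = 88.0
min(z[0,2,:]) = -94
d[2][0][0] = 80.0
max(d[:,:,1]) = 99.0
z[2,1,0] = 92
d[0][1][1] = 88.0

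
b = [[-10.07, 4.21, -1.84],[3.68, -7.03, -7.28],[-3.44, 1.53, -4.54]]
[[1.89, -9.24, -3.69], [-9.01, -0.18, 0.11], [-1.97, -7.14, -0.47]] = b @ [[-0.09, 0.40, 0.61], [0.53, -0.80, 0.50], [0.68, 1.00, -0.19]]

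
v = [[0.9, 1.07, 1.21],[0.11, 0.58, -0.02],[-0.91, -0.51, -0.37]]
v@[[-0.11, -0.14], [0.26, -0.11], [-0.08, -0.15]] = [[0.08,-0.43],  [0.14,-0.08],  [-0.0,0.24]]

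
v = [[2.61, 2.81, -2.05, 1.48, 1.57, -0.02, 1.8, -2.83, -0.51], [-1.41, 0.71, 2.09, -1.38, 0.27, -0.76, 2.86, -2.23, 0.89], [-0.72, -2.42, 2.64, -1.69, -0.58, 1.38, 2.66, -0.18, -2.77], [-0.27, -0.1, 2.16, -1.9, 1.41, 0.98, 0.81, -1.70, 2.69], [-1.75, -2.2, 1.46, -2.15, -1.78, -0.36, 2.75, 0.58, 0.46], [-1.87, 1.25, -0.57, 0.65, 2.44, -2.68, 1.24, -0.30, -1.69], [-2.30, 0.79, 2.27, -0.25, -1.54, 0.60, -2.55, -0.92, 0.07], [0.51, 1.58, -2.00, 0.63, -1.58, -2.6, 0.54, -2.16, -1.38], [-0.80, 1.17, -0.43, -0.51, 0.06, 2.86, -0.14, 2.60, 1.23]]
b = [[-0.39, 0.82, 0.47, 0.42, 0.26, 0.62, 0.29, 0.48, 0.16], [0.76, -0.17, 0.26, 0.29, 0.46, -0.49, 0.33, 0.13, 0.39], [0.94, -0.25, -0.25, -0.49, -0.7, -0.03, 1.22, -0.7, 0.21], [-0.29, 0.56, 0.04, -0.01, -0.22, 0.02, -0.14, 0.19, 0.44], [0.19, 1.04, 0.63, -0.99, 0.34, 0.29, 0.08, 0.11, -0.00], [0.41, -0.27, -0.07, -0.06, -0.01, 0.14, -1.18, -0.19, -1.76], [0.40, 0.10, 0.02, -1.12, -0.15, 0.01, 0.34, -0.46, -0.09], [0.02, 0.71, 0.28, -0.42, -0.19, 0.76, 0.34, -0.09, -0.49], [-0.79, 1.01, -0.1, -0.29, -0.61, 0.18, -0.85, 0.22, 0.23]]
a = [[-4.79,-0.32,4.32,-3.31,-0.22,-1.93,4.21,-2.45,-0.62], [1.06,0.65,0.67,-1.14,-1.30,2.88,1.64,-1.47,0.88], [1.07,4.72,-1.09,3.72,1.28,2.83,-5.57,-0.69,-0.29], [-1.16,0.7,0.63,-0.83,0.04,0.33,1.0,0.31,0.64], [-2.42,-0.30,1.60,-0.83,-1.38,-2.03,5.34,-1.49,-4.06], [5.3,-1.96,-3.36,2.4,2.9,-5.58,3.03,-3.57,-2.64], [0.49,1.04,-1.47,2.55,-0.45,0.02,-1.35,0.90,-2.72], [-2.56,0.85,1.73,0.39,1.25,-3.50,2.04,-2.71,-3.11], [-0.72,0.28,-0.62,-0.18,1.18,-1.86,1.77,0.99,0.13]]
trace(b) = 0.14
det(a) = 0.02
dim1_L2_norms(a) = [8.97, 4.35, 8.93, 2.13, 7.9, 10.84, 4.5, 6.74, 3.16]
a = b @ v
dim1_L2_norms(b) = [1.42, 1.22, 1.94, 0.84, 1.65, 2.19, 1.34, 1.32, 1.72]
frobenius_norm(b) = 4.69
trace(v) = -3.88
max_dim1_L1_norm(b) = 4.79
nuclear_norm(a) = 44.54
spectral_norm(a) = 14.43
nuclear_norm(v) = 38.19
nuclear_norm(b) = 10.64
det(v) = -14408.42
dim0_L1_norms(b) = [4.19, 4.93, 2.12, 4.09, 2.94, 2.54, 4.77, 2.57, 3.77]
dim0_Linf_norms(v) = [2.61, 2.81, 2.64, 2.15, 2.44, 2.86, 2.86, 2.83, 2.77]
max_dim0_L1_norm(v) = 15.67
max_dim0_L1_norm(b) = 4.93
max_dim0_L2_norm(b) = 2.01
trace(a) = -16.95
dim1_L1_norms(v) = [15.68, 12.6, 15.04, 12.02, 13.49, 12.69, 11.29, 12.98, 9.8]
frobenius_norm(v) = 15.06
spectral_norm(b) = 2.63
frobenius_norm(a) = 20.96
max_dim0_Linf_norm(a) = 5.58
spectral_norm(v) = 8.97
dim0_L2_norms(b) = [1.64, 1.94, 0.92, 1.73, 1.17, 1.16, 2.01, 1.04, 1.95]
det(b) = -0.00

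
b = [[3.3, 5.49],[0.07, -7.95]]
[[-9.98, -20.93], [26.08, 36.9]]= b@[[2.40, 1.36], [-3.26, -4.63]]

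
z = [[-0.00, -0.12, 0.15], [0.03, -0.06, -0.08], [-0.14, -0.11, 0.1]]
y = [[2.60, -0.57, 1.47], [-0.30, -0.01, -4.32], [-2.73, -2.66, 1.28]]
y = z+[[2.60, -0.45, 1.32], [-0.33, 0.05, -4.24], [-2.59, -2.55, 1.18]]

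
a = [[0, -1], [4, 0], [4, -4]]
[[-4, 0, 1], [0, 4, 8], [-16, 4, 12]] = a@[[0, 1, 2], [4, 0, -1]]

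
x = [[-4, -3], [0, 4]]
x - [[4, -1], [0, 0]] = [[-8, -2], [0, 4]]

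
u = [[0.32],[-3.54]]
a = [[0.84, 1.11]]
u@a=[[0.27, 0.36], [-2.97, -3.93]]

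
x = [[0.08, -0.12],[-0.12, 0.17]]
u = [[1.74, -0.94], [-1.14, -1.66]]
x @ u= [[0.28,0.12], [-0.40,-0.17]]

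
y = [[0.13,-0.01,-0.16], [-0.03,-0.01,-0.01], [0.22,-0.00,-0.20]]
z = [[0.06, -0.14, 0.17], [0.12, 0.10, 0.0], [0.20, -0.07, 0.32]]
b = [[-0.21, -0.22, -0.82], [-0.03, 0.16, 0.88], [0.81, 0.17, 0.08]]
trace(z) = 0.48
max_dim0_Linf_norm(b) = 0.88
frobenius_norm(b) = 1.50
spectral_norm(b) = 1.26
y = z @ b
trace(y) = -0.08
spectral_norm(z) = 0.44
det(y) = -0.00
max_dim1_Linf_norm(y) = 0.22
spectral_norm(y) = 0.36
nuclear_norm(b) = 2.09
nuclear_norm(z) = 0.65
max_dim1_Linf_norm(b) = 0.88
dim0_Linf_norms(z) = [0.2, 0.14, 0.32]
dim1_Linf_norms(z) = [0.17, 0.12, 0.32]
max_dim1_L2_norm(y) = 0.3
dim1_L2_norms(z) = [0.23, 0.16, 0.38]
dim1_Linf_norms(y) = [0.16, 0.03, 0.22]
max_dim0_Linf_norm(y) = 0.22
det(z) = 0.00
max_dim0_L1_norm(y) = 0.38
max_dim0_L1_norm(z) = 0.49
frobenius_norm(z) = 0.47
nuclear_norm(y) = 0.40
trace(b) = 0.03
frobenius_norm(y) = 0.36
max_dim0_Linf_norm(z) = 0.32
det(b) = -0.02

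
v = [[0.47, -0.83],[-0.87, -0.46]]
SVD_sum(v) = [[0.36, 0.05], [-0.91, -0.12]] + [[0.11, -0.88], [0.04, -0.34]]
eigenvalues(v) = [0.97, -0.96]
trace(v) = 0.01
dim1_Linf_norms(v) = [0.83, 0.87]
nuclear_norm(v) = 1.94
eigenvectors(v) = [[0.85, 0.50], [-0.52, 0.87]]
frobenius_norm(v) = 1.37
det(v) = -0.94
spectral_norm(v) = 0.99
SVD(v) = [[-0.36,0.93], [0.93,0.36]] @ diag([0.9894937454495429, 0.9482626891933664]) @ [[-0.99,-0.13], [0.13,-0.99]]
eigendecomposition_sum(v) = [[0.72, -0.42],[-0.44, 0.25]] + [[-0.25, -0.41], [-0.43, -0.71]]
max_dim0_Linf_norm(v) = 0.87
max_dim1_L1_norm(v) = 1.33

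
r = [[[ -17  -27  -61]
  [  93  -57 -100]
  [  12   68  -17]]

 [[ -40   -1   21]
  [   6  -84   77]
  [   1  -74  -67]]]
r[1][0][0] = -40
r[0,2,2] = -17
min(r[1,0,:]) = -40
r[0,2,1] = 68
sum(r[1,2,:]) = -140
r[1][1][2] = 77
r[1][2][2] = -67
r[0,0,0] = -17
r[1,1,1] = -84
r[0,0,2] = -61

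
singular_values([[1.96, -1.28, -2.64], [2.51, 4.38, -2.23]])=[5.64, 3.33]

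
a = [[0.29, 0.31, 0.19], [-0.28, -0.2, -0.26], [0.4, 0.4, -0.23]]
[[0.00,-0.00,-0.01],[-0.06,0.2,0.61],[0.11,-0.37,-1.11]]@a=[[-0.00, -0.0, 0.00], [0.17, 0.19, -0.2], [-0.31, -0.34, 0.37]]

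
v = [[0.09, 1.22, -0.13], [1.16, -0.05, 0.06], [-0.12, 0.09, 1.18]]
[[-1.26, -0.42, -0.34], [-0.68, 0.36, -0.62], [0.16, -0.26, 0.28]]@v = [[-0.56, -1.55, -0.26], [0.43, -0.90, -0.62], [-0.32, 0.23, 0.29]]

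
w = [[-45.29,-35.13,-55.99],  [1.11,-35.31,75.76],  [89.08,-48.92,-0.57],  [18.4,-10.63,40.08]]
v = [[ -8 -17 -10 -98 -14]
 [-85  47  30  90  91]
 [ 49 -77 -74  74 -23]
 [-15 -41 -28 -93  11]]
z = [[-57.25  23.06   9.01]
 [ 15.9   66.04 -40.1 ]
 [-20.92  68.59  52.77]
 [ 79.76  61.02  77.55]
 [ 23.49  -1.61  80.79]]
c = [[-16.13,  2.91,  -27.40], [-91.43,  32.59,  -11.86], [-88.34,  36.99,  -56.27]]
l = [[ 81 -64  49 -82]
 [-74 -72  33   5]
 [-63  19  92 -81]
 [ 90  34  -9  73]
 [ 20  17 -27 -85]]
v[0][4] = -14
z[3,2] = 77.55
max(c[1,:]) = 32.59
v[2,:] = [49, -77, -74, 74, -23]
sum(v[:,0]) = -59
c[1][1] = 32.59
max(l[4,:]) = 20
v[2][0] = 49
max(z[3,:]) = 79.76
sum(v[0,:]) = -147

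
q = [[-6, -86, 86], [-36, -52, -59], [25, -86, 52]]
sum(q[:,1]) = -224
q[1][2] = -59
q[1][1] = -52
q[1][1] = -52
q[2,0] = 25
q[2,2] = 52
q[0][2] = 86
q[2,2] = 52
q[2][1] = -86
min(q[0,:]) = -86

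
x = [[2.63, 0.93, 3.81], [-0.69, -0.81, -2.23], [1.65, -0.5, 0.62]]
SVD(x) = [[-0.87, -0.02, -0.49], [0.43, -0.51, -0.74], [-0.24, -0.86, 0.45]] @ diag([5.434793858246643, 1.4870460457189132, 0.10774867180753402]) @ [[-0.55, -0.19, -0.81], [-0.74, 0.56, 0.37], [-0.38, -0.81, 0.45]]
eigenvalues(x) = [4.23, 0.11, -1.9]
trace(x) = 2.44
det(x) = -0.87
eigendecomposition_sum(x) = [[2.86, 0.24, 2.87], [-1.03, -0.09, -1.04], [1.45, 0.12, 1.46]] + [[0.02, 0.03, -0.02], [0.04, 0.07, -0.04], [-0.02, -0.04, 0.02]] + [[-0.25, 0.66, 0.96], [0.3, -0.79, -1.15], [0.22, -0.59, -0.86]]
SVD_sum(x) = [[2.59, 0.9, 3.84], [-1.29, -0.45, -1.91], [0.72, 0.25, 1.07]] + [[0.02, -0.01, -0.01], [0.57, -0.43, -0.28], [0.95, -0.71, -0.47]] + [[0.02, 0.04, -0.02], [0.03, 0.06, -0.04], [-0.02, -0.04, 0.02]]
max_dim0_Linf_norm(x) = 3.81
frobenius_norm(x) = 5.64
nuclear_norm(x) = 7.03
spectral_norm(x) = 5.43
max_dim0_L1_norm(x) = 6.66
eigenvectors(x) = [[-0.85, 0.38, -0.56], [0.31, 0.81, 0.67], [-0.43, -0.45, 0.5]]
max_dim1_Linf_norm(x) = 3.81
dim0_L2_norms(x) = [3.18, 1.33, 4.46]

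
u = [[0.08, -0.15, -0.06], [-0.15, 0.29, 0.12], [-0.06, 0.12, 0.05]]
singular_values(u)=[0.42, 0.0, 0.0]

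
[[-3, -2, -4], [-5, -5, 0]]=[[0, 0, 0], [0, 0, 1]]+[[-3, -2, -4], [-5, -5, -1]]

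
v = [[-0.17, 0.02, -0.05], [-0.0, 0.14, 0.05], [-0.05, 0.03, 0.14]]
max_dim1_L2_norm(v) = 0.18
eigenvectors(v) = [[-0.99, -0.16, 0.05], [0.02, -0.83, -0.78], [-0.16, 0.53, -0.63]]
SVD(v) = [[-0.51, 0.86, -0.06], [-0.58, -0.39, -0.72], [-0.64, -0.33, 0.69]] @ diag([0.18648752788485454, 0.17566051272984665, 0.10614040800224486]) @ [[0.64, -0.59, -0.50], [-0.74, -0.27, -0.62], [-0.23, -0.76, 0.61]]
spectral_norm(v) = 0.19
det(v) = -0.00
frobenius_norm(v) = 0.28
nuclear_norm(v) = 0.47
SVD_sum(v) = [[-0.06, 0.06, 0.05], [-0.07, 0.06, 0.05], [-0.08, 0.07, 0.06]] + [[-0.11, -0.04, -0.09],[0.05, 0.02, 0.04],[0.04, 0.02, 0.04]] + [[0.00, 0.00, -0.00], [0.02, 0.06, -0.05], [-0.02, -0.06, 0.04]]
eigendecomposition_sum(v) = [[-0.17, 0.01, -0.03],[0.00, -0.0, 0.00],[-0.03, 0.0, -0.00]] + [[0.0, 0.01, -0.01], [0.01, 0.06, -0.07], [-0.01, -0.04, 0.05]] + [[0.00, -0.00, -0.01],[-0.02, 0.08, 0.12],[-0.01, 0.07, 0.10]]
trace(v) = 0.11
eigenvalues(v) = [-0.18, 0.11, 0.18]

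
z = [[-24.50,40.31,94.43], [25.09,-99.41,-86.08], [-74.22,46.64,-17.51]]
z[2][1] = 46.64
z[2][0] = -74.22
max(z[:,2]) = 94.43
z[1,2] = -86.08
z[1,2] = -86.08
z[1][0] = 25.09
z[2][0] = -74.22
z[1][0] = 25.09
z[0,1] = 40.31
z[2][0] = -74.22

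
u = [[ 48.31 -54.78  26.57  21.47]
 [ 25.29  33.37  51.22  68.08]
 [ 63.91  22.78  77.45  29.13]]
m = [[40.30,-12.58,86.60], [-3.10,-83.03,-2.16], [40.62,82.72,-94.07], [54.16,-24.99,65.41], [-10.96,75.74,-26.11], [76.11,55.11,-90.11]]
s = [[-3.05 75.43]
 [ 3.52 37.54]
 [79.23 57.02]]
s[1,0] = 3.52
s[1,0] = 3.52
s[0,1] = 75.43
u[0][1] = -54.78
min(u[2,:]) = 22.78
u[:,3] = [21.47, 68.08, 29.13]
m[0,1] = -12.58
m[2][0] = 40.62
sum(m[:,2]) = -60.44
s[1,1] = 37.54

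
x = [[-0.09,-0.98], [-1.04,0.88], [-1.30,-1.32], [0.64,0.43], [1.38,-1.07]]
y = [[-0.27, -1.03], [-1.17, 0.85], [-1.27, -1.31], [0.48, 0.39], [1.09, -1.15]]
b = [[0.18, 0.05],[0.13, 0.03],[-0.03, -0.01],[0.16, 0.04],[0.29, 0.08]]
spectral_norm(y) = 2.24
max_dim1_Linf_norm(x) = 1.38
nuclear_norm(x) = 4.45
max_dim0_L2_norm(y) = 2.23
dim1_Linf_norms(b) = [0.18, 0.13, 0.03, 0.16, 0.29]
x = y + b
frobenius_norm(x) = 3.15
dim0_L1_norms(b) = [0.79, 0.21]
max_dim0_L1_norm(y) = 4.73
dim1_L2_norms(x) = [0.98, 1.36, 1.85, 0.77, 1.75]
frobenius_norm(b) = 0.41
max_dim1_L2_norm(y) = 1.82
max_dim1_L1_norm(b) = 0.37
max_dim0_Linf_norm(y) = 1.31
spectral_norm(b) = 0.41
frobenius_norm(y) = 3.07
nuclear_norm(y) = 4.34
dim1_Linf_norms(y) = [1.03, 1.17, 1.31, 0.48, 1.15]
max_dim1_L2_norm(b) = 0.3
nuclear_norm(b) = 0.42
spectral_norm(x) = 2.30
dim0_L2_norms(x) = [2.26, 2.19]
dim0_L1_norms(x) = [4.45, 4.68]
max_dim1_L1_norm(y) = 2.58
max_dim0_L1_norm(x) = 4.68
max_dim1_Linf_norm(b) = 0.29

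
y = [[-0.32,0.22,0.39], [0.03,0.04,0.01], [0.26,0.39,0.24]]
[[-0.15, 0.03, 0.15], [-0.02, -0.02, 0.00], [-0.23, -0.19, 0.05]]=y@[[-0.12, -0.26, -0.12],[-0.31, -0.33, 0.04],[-0.32, 0.04, 0.27]]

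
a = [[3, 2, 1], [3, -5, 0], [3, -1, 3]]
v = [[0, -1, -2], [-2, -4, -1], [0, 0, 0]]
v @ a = [[-9, 7, -6], [-21, 17, -5], [0, 0, 0]]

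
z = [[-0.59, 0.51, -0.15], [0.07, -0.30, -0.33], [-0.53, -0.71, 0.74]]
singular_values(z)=[1.17, 0.81, 0.39]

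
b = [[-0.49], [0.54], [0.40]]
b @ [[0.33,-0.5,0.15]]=[[-0.16, 0.24, -0.07], [0.18, -0.27, 0.08], [0.13, -0.2, 0.06]]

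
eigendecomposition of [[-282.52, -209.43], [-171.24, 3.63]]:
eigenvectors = [[-0.91, 0.48], [-0.41, -0.88]]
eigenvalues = [-376.79, 97.9]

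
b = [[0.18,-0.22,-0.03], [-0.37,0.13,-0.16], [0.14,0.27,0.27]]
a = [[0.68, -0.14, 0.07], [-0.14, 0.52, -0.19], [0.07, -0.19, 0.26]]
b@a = [[0.15,-0.13,0.05], [-0.28,0.15,-0.09], [0.08,0.07,0.03]]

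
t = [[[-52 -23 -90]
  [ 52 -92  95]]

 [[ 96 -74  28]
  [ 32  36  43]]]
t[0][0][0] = -52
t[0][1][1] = -92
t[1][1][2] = 43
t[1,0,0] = 96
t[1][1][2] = 43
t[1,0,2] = 28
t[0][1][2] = 95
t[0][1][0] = 52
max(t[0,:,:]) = 95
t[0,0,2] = -90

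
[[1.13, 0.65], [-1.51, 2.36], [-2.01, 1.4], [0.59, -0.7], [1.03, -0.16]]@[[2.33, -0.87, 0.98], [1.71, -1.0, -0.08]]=[[3.74, -1.63, 1.06], [0.52, -1.05, -1.67], [-2.29, 0.35, -2.08], [0.18, 0.19, 0.63], [2.13, -0.74, 1.02]]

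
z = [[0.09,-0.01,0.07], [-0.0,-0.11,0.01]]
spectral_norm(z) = 0.12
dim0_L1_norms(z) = [0.09, 0.12, 0.08]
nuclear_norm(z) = 0.22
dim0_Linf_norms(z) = [0.09, 0.11, 0.07]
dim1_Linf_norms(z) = [0.09, 0.11]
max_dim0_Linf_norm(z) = 0.11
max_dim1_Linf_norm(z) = 0.11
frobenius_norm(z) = 0.16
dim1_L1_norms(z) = [0.17, 0.12]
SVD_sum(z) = [[0.06,-0.06,0.05],  [0.04,-0.05,0.04]] + [[0.03, 0.05, 0.02],[-0.04, -0.06, -0.03]]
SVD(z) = [[-0.79, -0.62], [-0.62, 0.79]] @ diag([0.12043835573241586, 0.10389707632302292]) @ [[-0.59, 0.63, -0.51], [-0.53, -0.78, -0.34]]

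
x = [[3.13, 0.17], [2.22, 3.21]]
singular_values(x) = [4.53, 2.14]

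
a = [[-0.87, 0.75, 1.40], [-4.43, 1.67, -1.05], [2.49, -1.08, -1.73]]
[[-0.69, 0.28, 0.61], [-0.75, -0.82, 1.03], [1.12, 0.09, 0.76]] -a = [[0.18, -0.47, -0.79], [3.68, -2.49, 2.08], [-1.37, 1.17, 2.49]]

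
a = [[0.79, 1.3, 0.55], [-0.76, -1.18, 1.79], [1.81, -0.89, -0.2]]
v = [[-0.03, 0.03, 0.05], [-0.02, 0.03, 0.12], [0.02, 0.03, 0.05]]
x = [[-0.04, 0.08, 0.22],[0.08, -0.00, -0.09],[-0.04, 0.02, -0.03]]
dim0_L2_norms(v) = [0.04, 0.05, 0.14]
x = a @ v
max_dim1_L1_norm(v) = 0.17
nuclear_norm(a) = 5.86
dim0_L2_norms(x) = [0.1, 0.08, 0.24]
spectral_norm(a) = 2.43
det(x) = 0.00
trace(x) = -0.07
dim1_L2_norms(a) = [1.62, 2.27, 2.03]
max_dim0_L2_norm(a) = 2.12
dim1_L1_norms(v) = [0.11, 0.17, 0.1]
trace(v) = 0.05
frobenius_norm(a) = 3.45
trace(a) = -0.59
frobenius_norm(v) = 0.15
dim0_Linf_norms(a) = [1.81, 1.3, 1.79]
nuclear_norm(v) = 0.20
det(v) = 0.00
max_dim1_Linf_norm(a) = 1.81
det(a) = 7.01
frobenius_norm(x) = 0.27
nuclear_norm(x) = 0.37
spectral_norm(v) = 0.15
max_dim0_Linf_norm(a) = 1.81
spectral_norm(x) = 0.26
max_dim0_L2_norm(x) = 0.24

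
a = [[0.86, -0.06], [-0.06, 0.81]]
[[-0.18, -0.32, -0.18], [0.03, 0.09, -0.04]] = a @ [[-0.21, -0.37, -0.22], [0.02, 0.08, -0.07]]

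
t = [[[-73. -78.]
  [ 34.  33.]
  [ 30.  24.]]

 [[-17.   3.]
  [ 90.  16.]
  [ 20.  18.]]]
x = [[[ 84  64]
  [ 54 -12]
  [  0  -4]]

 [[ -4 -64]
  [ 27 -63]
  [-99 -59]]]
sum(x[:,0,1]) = 0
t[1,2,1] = 18.0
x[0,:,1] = [64, -12, -4]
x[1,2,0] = -99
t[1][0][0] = -17.0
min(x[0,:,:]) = -12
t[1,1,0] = 90.0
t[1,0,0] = -17.0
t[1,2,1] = 18.0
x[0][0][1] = 64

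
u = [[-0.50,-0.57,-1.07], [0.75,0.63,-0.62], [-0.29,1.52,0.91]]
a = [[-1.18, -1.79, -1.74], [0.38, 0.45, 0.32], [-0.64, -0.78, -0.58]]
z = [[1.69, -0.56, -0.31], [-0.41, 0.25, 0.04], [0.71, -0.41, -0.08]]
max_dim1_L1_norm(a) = 4.71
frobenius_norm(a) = 3.07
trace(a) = -1.31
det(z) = -0.00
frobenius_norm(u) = 2.51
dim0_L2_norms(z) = [1.88, 0.74, 0.32]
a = z @ u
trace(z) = 1.86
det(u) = -1.89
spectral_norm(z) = 2.04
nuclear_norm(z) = 2.22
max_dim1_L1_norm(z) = 2.56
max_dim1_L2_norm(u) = 1.8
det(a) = 0.00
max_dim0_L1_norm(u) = 2.72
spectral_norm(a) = 3.06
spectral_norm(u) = 2.08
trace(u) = 1.04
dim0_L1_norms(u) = [1.54, 2.72, 2.6]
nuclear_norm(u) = 4.02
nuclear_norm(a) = 3.29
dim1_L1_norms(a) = [4.71, 1.15, 2.0]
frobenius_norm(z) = 2.04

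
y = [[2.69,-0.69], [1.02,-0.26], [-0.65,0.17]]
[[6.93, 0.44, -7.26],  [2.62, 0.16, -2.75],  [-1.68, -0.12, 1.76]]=y @ [[2.40, -0.63, -2.64], [-0.68, -3.1, 0.23]]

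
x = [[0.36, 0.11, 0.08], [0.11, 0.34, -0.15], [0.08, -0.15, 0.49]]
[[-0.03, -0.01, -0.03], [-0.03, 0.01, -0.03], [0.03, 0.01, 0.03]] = x @ [[-0.1, -0.05, -0.09],[-0.02, 0.07, -0.02],[0.07, 0.06, 0.06]]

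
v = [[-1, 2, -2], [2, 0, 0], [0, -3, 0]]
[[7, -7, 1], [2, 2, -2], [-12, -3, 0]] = v @ [[1, 1, -1], [4, 1, 0], [0, 4, 0]]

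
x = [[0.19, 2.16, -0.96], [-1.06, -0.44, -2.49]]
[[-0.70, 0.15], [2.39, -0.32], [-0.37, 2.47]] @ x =[[-0.29, -1.58, 0.30], [0.79, 5.3, -1.50], [-2.69, -1.89, -5.8]]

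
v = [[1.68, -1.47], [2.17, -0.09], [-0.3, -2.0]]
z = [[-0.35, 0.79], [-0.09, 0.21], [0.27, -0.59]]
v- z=[[2.03, -2.26], [2.26, -0.30], [-0.57, -1.41]]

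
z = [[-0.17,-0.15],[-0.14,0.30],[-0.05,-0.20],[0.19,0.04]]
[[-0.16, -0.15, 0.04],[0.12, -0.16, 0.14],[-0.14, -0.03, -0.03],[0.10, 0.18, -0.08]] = z@[[0.42, 0.98, -0.47], [0.58, -0.09, 0.25]]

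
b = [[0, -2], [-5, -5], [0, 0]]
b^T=[[0, -5, 0], [-2, -5, 0]]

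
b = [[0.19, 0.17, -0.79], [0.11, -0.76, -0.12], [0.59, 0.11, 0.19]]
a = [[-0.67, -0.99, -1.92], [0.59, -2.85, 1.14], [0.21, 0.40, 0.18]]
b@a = [[-0.19, -0.99, -0.31], [-0.55, 2.01, -1.10], [-0.29, -0.82, -0.97]]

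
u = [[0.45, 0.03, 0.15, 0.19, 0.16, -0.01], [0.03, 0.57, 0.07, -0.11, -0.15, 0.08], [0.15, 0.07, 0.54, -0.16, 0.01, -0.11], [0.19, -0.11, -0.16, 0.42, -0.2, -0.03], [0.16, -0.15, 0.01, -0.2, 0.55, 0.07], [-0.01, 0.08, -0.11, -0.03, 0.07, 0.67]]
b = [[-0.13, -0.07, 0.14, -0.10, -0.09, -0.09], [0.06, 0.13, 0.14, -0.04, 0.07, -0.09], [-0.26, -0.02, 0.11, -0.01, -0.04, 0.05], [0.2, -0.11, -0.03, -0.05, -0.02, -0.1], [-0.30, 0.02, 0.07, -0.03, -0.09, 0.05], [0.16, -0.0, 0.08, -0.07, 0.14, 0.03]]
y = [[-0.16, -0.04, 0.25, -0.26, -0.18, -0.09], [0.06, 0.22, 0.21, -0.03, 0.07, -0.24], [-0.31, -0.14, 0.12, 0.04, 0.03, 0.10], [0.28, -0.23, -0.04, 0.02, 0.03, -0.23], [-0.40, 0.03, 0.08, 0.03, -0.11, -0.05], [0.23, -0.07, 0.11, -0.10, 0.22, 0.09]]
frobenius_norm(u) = 1.48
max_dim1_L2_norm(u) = 0.69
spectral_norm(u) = 0.77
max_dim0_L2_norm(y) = 0.65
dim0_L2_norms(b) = [0.49, 0.19, 0.25, 0.14, 0.21, 0.18]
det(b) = -0.00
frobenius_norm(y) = 1.00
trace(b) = 0.00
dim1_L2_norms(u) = [0.54, 0.61, 0.6, 0.54, 0.63, 0.69]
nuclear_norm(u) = 3.20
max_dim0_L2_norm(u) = 0.69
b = u @ y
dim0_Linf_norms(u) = [0.45, 0.57, 0.54, 0.42, 0.55, 0.67]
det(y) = 0.00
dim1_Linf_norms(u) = [0.45, 0.57, 0.54, 0.42, 0.55, 0.67]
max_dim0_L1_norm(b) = 1.11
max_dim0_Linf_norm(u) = 0.67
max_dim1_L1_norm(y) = 0.98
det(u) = 0.00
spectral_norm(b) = 0.53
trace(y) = 0.18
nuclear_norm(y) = 2.12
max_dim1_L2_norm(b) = 0.33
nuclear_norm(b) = 1.22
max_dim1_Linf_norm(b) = 0.3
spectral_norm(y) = 0.70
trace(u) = 3.20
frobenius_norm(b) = 0.66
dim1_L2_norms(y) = [0.44, 0.4, 0.38, 0.43, 0.43, 0.37]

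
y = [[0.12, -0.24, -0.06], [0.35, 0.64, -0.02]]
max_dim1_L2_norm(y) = 0.73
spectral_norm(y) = 0.75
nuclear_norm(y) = 0.97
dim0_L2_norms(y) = [0.37, 0.68, 0.06]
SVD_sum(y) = [[-0.07, -0.15, 0.00], [0.31, 0.66, -0.01]] + [[0.19, -0.09, -0.06], [0.04, -0.02, -0.01]]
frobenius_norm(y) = 0.78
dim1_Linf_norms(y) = [0.24, 0.64]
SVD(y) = [[-0.22, 0.97],[0.97, 0.22]] @ diag([0.7468449229188107, 0.2243271296798404]) @ [[0.42, 0.91, -0.01], [0.87, -0.41, -0.28]]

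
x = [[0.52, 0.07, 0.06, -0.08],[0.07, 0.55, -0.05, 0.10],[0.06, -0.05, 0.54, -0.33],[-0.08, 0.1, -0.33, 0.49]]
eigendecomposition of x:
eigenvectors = [[-0.2, -0.66, 0.72, 0.09], [0.25, -0.75, -0.60, -0.13], [-0.68, -0.07, -0.34, 0.65], [0.66, 0.01, 0.1, 0.75]]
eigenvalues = [0.89, 0.61, 0.42, 0.18]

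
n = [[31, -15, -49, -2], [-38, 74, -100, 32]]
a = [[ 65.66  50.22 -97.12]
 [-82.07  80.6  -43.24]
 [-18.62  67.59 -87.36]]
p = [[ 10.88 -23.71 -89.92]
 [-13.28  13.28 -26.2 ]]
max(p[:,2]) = -26.2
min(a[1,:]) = -82.07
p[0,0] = 10.88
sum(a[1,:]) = -44.71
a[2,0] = -18.62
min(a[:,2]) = -97.12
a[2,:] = [-18.62, 67.59, -87.36]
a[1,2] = -43.24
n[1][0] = -38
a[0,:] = [65.66, 50.22, -97.12]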